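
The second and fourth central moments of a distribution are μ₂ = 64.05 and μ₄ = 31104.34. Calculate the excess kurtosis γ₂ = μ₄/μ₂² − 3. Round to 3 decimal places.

μ₂² = 64.05² = 4102.40250
μ₄/μ₂² = 31104.34 / 4102.40250 = 7.58198
γ₂ = 7.58198 − 3 ≈ 4.582

4.582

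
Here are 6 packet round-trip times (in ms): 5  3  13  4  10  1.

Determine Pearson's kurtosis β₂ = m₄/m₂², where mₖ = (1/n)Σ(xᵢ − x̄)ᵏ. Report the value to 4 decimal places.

x̄ = 6.0000
Σ(xᵢ − x̄)² = 104.0000 ⇒ m₂ = 17.33333
Σ(xᵢ − x̄)⁴ = 3380.0000 ⇒ m₄ = 563.33333
m₂² = 300.44444
β₂ = m₄/m₂² = 563.33333 / 300.44444 ≈ 1.8750

1.8750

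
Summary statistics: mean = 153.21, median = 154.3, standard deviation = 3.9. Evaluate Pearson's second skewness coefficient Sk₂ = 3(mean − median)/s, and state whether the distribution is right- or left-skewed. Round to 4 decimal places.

Sk₂ = 3(153.21 − 154.3) / 3.9 = 3 × -1.0900 / 3.9
    = -3.2700 / 3.9 ≈ -0.8385
Sk₂ < 0 ⇒ mean < median ⇒ left-skewed (negative skew).

-0.8385, left-skewed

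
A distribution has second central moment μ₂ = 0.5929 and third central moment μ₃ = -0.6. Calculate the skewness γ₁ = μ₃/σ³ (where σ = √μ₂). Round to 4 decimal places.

σ = √μ₂ = √0.5929 = 0.77000
σ³ = μ₂^(3/2) = 0.45653
γ₁ = μ₃/σ³ = -0.6 / 0.45653 ≈ -1.3143

-1.3143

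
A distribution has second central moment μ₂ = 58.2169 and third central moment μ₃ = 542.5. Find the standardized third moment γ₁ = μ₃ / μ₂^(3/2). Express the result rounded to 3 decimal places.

1.221

σ = √μ₂ = √58.2169 = 7.63000
σ³ = μ₂^(3/2) = 444.19495
γ₁ = μ₃/σ³ = 542.5 / 444.19495 ≈ 1.221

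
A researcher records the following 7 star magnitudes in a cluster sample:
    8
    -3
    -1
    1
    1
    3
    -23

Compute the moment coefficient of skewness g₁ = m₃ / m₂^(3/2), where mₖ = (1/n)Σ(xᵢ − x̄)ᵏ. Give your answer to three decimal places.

x̄ = (8 - 3 - 1 + 1 + 1 + 3 - 23) / 7 = -2.0000
deviations (xᵢ − x̄): 10.0000, -1.0000, 1.0000, 3.0000, 3.0000, 5.0000, -21.0000
Σ(xᵢ − x̄)² = 586.0000 ⇒ m₂ = 586.0000/7 = 83.71429
Σ(xᵢ − x̄)³ = -8082.0000 ⇒ m₃ = -8082.0000/7 = -1154.57143
m₂^(3/2) = 83.71429^(1.5) = 765.94814
g₁ = m₃ / m₂^(3/2) = -1154.57143 / 765.94814 ≈ -1.507

-1.507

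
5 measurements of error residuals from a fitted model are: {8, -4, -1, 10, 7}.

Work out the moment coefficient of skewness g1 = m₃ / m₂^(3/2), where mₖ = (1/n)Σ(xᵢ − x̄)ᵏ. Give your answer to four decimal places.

x̄ = (8 - 4 - 1 + 10 + 7) / 5 = 4.0000
deviations (xᵢ − x̄): 4.0000, -8.0000, -5.0000, 6.0000, 3.0000
Σ(xᵢ − x̄)² = 150.0000 ⇒ m₂ = 150.0000/5 = 30.00000
Σ(xᵢ − x̄)³ = -330.0000 ⇒ m₃ = -330.0000/5 = -66.00000
m₂^(3/2) = 30.00000^(1.5) = 164.31677
g1 = m₃ / m₂^(3/2) = -66.00000 / 164.31677 ≈ -0.4017

-0.4017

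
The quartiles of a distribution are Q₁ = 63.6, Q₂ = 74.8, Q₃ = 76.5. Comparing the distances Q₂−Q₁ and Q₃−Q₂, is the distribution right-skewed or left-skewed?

left-skewed

Q₂ − Q₁ = 11.2;  Q₃ − Q₂ = 1.7
Q₂ − Q₁ > Q₃ − Q₂ ⇒ the lower half is more spread out ⇒ left-skewed.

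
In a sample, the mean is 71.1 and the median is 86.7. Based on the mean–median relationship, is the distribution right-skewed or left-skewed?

mean − median = 71.1 − 86.7 = -15.6
mean < median ⇒ the longer tail is on the left ⇒ left-skewed (negatively skewed).

left-skewed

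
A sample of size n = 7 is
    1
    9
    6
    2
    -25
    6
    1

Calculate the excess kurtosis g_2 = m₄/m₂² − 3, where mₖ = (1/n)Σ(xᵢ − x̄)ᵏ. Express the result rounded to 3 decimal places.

1.553

x̄ = 0.0000
Σ(xᵢ − x̄)² = 784.0000 ⇒ m₂ = 112.00000
Σ(xᵢ − x̄)⁴ = 399796.0000 ⇒ m₄ = 57113.71429
m₂² = 12544.00000
g_2 = m₄/m₂² − 3 = 4.55307 − 3 ≈ 1.553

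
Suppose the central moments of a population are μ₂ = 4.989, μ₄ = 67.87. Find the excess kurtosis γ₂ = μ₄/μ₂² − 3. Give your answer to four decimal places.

μ₂² = 4.989² = 24.89012
μ₄/μ₂² = 67.87 / 24.89012 = 2.72678
γ₂ = 2.72678 − 3 ≈ -0.2732

-0.2732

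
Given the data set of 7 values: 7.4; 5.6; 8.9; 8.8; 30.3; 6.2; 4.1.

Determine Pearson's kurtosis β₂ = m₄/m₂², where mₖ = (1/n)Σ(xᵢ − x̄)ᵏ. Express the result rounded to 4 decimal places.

4.8370

x̄ = 10.1857
Σ(xᵢ − x̄)² = 489.8686 ⇒ m₂ = 69.98122
Σ(xᵢ − x̄)⁴ = 165821.4810 ⇒ m₄ = 23688.78300
m₂² = 4897.37178
β₂ = m₄/m₂² = 23688.78300 / 4897.37178 ≈ 4.8370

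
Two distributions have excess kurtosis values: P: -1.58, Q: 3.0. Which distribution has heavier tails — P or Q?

Q

Higher excess kurtosis ⇒ heavier tails relative to the normal distribution.
-1.58 vs 3.0: the larger is 3.0, so Q has heavier tails. (Q is leptokurtic — heavier-than-normal tails; the other is platykurtic.)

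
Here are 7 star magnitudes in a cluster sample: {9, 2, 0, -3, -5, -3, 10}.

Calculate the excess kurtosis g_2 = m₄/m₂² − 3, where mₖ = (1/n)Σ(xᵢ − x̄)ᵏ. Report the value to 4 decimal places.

x̄ = 1.4286
Σ(xᵢ − x̄)² = 213.7143 ⇒ m₂ = 30.53061
Σ(xᵢ − x̄)⁴ = 11165.5160 ⇒ m₄ = 1595.07372
m₂² = 932.11828
g_2 = m₄/m₂² − 3 = 1.71124 − 3 ≈ -1.2888

-1.2888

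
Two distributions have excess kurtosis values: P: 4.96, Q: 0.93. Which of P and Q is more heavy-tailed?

P

Higher excess kurtosis ⇒ heavier tails relative to the normal distribution.
4.96 vs 0.93: the larger is 4.96, so P has heavier tails.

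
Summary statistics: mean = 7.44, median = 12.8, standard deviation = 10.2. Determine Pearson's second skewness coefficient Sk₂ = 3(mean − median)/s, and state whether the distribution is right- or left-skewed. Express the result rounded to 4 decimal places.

-1.5765, left-skewed

Sk₂ = 3(7.44 − 12.8) / 10.2 = 3 × -5.3600 / 10.2
    = -16.0800 / 10.2 ≈ -1.5765
Sk₂ < 0 ⇒ mean < median ⇒ left-skewed (negative skew).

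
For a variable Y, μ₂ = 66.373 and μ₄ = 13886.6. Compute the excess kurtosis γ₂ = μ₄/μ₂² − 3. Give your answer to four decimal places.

0.1522

μ₂² = 66.373² = 4405.37513
μ₄/μ₂² = 13886.6 / 4405.37513 = 3.15219
γ₂ = 3.15219 − 3 ≈ 0.1522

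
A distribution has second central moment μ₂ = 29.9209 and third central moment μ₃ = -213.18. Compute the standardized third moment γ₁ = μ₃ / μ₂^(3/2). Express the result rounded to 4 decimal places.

σ = √μ₂ = √29.9209 = 5.47000
σ³ = μ₂^(3/2) = 163.66732
γ₁ = μ₃/σ³ = -213.18 / 163.66732 ≈ -1.3025

-1.3025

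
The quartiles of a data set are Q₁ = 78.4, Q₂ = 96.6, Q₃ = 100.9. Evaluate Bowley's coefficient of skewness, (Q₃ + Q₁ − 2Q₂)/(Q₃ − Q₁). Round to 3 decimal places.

numerator: Q₃ + Q₁ − 2Q₂ = 100.9 + 78.4 − 2×96.6 = -13.9000
denominator: Q₃ − Q₁ = 100.9 − 78.4 = 22.5000
Bowley skewness = -13.9000 / 22.5000 ≈ -0.618

-0.618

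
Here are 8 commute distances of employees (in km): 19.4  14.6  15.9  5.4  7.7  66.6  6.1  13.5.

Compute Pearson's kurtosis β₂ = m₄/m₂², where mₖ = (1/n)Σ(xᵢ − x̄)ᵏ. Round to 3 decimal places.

5.454

x̄ = 18.6500
Σ(xᵢ − x̄)² = 2803.2200 ⇒ m₂ = 350.40250
Σ(xᵢ − x̄)⁴ = 5357367.9672 ⇒ m₄ = 669670.99591
m₂² = 122781.91201
β₂ = m₄/m₂² = 669670.99591 / 122781.91201 ≈ 5.454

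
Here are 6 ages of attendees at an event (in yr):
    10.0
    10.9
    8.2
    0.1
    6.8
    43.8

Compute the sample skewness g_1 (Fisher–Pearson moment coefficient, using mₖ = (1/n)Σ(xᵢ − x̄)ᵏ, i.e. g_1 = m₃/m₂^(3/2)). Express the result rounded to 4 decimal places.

x̄ = (10.0 + 10.9 + 8.2 + 0.1 + 6.8 + 43.8) / 6 = 13.3000
deviations (xᵢ − x̄): -3.3000, -2.4000, -5.1000, -13.2000, -6.5000, 30.5000
Σ(xᵢ − x̄)² = 1189.4000 ⇒ m₂ = 1189.4000/6 = 198.23333
Σ(xᵢ − x̄)³ = 25615.6200 ⇒ m₃ = 25615.6200/6 = 4269.27000
m₂^(3/2) = 198.23333^(1.5) = 2791.03335
g_1 = m₃ / m₂^(3/2) = 4269.27000 / 2791.03335 ≈ 1.5296

1.5296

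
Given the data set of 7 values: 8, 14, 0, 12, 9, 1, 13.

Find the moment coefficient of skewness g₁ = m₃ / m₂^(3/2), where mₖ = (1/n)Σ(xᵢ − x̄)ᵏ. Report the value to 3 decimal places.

x̄ = (8 + 14 + 0 + 12 + 9 + 1 + 13) / 7 = 8.1429
deviations (xᵢ − x̄): -0.1429, 5.8571, -8.1429, 3.8571, 0.8571, -7.1429, 4.8571
Σ(xᵢ − x̄)² = 190.8571 ⇒ m₂ = 190.8571/7 = 27.26531
Σ(xᵢ − x̄)³ = -530.8163 ⇒ m₃ = -530.8163/7 = -75.83090
m₂^(3/2) = 27.26531^(1.5) = 142.36904
g₁ = m₃ / m₂^(3/2) = -75.83090 / 142.36904 ≈ -0.533

-0.533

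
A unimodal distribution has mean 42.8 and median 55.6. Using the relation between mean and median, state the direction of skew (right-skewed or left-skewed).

left-skewed

mean − median = 42.8 − 55.6 = -12.8
mean < median ⇒ the longer tail is on the left ⇒ left-skewed (negatively skewed).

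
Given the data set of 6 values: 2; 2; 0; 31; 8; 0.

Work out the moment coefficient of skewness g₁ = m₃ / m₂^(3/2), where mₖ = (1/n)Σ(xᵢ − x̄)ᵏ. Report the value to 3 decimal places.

x̄ = (2 + 2 + 0 + 31 + 8 + 0) / 6 = 7.1667
deviations (xᵢ − x̄): -5.1667, -5.1667, -7.1667, 23.8333, 0.8333, -7.1667
Σ(xᵢ − x̄)² = 724.8333 ⇒ m₂ = 724.8333/6 = 120.80556
Σ(xᵢ − x̄)³ = 12526.5556 ⇒ m₃ = 12526.5556/6 = 2087.75926
m₂^(3/2) = 120.80556^(1.5) = 1327.79296
g₁ = m₃ / m₂^(3/2) = 2087.75926 / 1327.79296 ≈ 1.572

1.572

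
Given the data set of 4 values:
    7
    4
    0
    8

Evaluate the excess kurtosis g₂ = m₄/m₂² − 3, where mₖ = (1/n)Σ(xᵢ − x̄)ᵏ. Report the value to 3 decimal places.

x̄ = 4.7500
Σ(xᵢ − x̄)² = 38.7500 ⇒ m₂ = 9.68750
Σ(xᵢ − x̄)⁴ = 646.5781 ⇒ m₄ = 161.64453
m₂² = 93.84766
g₂ = m₄/m₂² − 3 = 1.72241 − 3 ≈ -1.278

-1.278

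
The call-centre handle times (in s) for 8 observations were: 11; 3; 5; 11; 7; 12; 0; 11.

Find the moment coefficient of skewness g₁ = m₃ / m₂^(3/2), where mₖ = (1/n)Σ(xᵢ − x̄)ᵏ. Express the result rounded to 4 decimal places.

x̄ = (11 + 3 + 5 + 11 + 7 + 12 + 0 + 11) / 8 = 7.5000
deviations (xᵢ − x̄): 3.5000, -4.5000, -2.5000, 3.5000, -0.5000, 4.5000, -7.5000, 3.5000
Σ(xᵢ − x̄)² = 140.0000 ⇒ m₂ = 140.0000/8 = 17.50000
Σ(xᵢ − x̄)³ = -309.0000 ⇒ m₃ = -309.0000/8 = -38.62500
m₂^(3/2) = 17.50000^(1.5) = 73.20775
g₁ = m₃ / m₂^(3/2) = -38.62500 / 73.20775 ≈ -0.5276

-0.5276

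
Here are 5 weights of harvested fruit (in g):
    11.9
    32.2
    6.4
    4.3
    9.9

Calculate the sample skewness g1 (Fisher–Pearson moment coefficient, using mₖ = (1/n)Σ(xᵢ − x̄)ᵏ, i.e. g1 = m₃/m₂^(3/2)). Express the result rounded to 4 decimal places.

1.2430

x̄ = (11.9 + 32.2 + 6.4 + 4.3 + 9.9) / 5 = 12.9400
deviations (xᵢ − x̄): -1.0400, 19.2600, -6.5400, -8.6400, -3.0400
Σ(xᵢ − x̄)² = 498.6920 ⇒ m₂ = 498.6920/5 = 99.73840
Σ(xᵢ − x̄)³ = 6190.5326 ⇒ m₃ = 6190.5326/5 = 1238.10653
m₂^(3/2) = 99.73840^(1.5) = 996.07857
g1 = m₃ / m₂^(3/2) = 1238.10653 / 996.07857 ≈ 1.2430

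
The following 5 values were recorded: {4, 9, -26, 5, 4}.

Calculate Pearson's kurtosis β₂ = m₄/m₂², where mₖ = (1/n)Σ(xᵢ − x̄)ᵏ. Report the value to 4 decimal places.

3.1541

x̄ = -0.8000
Σ(xᵢ − x̄)² = 810.8000 ⇒ m₂ = 162.16000
Σ(xᵢ − x̄)⁴ = 414692.8160 ⇒ m₄ = 82938.56320
m₂² = 26295.86560
β₂ = m₄/m₂² = 82938.56320 / 26295.86560 ≈ 3.1541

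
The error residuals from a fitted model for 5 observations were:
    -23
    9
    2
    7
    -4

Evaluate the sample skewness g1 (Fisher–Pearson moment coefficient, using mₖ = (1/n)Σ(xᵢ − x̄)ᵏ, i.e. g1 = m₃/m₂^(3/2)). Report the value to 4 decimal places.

-0.9884

x̄ = (-23 + 9 + 2 + 7 - 4) / 5 = -1.8000
deviations (xᵢ − x̄): -21.2000, 10.8000, 3.8000, 8.8000, -2.2000
Σ(xᵢ − x̄)² = 662.8000 ⇒ m₂ = 662.8000/5 = 132.56000
Σ(xᵢ − x̄)³ = -7542.7200 ⇒ m₃ = -7542.7200/5 = -1508.54400
m₂^(3/2) = 132.56000^(1.5) = 1526.22563
g1 = m₃ / m₂^(3/2) = -1508.54400 / 1526.22563 ≈ -0.9884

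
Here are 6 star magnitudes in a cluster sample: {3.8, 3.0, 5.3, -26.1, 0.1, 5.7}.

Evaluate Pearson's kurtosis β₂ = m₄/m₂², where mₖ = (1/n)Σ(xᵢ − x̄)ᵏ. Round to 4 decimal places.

x̄ = -1.3667
Σ(xᵢ − x̄)² = 754.0333 ⇒ m₂ = 125.67222
Σ(xᵢ − x̄)⁴ = 379772.9998 ⇒ m₄ = 63295.49997
m₂² = 15793.50744
β₂ = m₄/m₂² = 63295.49997 / 15793.50744 ≈ 4.0077

4.0077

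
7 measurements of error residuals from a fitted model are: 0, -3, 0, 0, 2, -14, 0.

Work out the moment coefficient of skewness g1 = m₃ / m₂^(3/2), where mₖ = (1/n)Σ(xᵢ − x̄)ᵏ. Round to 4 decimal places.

-1.7517

x̄ = (0 - 3 + 0 + 0 + 2 - 14 + 0) / 7 = -2.1429
deviations (xᵢ − x̄): 2.1429, -0.8571, 2.1429, 2.1429, 4.1429, -11.8571, 2.1429
Σ(xᵢ − x̄)² = 176.8571 ⇒ m₂ = 176.8571/7 = 25.26531
Σ(xᵢ − x̄)³ = -1557.1837 ⇒ m₃ = -1557.1837/7 = -222.45481
m₂^(3/2) = 25.26531^(1.5) = 126.99507
g1 = m₃ / m₂^(3/2) = -222.45481 / 126.99507 ≈ -1.7517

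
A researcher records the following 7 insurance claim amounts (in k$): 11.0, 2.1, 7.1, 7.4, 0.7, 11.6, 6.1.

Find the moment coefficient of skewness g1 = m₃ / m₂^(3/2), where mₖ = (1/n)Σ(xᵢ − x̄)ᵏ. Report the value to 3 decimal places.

-0.203

x̄ = (11.0 + 2.1 + 7.1 + 7.4 + 0.7 + 11.6 + 6.1) / 7 = 6.5714
deviations (xᵢ − x̄): 4.4286, -4.4714, 0.5286, 0.8286, -5.8714, 5.0286, -0.4714
Σ(xᵢ − x̄)² = 100.5543 ⇒ m₂ = 100.5543/7 = 14.36490
Σ(xᵢ − x̄)³ = -77.1889 ⇒ m₃ = -77.1889/7 = -11.02699
m₂^(3/2) = 14.36490^(1.5) = 54.44448
g1 = m₃ / m₂^(3/2) = -11.02699 / 54.44448 ≈ -0.203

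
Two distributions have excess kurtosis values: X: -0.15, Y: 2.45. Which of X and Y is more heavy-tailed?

Higher excess kurtosis ⇒ heavier tails relative to the normal distribution.
-0.15 vs 2.45: the larger is 2.45, so Y has heavier tails. (Y is leptokurtic — heavier-than-normal tails; the other is platykurtic.)

Y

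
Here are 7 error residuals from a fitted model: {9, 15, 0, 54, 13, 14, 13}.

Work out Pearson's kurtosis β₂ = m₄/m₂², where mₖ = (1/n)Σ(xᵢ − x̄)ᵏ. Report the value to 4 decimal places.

x̄ = 16.8571
Σ(xᵢ − x̄)² = 1766.8571 ⇒ m₂ = 252.40816
Σ(xᵢ − x̄)⁴ = 1988354.7872 ⇒ m₄ = 284050.68388
m₂² = 63709.88088
β₂ = m₄/m₂² = 284050.68388 / 63709.88088 ≈ 4.4585

4.4585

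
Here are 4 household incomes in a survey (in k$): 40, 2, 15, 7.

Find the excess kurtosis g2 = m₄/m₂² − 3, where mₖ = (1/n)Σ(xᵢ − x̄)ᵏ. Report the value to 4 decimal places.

-0.9337

x̄ = 16.0000
Σ(xᵢ − x̄)² = 854.0000 ⇒ m₂ = 213.50000
Σ(xᵢ − x̄)⁴ = 376754.0000 ⇒ m₄ = 94188.50000
m₂² = 45582.25000
g2 = m₄/m₂² − 3 = 2.06634 − 3 ≈ -0.9337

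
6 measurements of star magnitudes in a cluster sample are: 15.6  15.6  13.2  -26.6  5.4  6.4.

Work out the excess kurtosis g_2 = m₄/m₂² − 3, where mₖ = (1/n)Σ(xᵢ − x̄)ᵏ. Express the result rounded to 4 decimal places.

x̄ = 4.9333
Σ(xᵢ − x̄)² = 1292.6133 ⇒ m₂ = 215.43556
Σ(xᵢ − x̄)⁴ = 1019299.6242 ⇒ m₄ = 169883.27070
m₂² = 46412.47860
g_2 = m₄/m₂² − 3 = 3.66029 − 3 ≈ 0.6603

0.6603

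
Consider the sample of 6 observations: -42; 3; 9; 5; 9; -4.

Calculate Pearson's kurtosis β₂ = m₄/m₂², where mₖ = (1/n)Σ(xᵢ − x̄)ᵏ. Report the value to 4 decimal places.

3.7658

x̄ = -3.3333
Σ(xᵢ − x̄)² = 1909.3333 ⇒ m₂ = 318.22222
Σ(xᵢ − x̄)⁴ = 2288064.4444 ⇒ m₄ = 381344.07407
m₂² = 101265.38272
β₂ = m₄/m₂² = 381344.07407 / 101265.38272 ≈ 3.7658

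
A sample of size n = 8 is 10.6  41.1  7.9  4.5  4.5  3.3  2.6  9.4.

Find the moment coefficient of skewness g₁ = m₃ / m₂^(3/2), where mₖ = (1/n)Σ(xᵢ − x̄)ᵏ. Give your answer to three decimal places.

2.037

x̄ = (10.6 + 41.1 + 7.9 + 4.5 + 4.5 + 3.3 + 2.6 + 9.4) / 8 = 10.4875
deviations (xᵢ − x̄): 0.1125, 30.6125, -2.5875, -5.9875, -5.9875, -7.1875, -7.8875, -1.0875
Σ(xᵢ − x̄)² = 1130.5888 ⇒ m₂ = 1130.5888/8 = 141.32359
Σ(xᵢ − x̄)³ = 27377.8201 ⇒ m₃ = 27377.8201/8 = 3422.22751
m₂^(3/2) = 141.32359^(1.5) = 1680.04923
g₁ = m₃ / m₂^(3/2) = 3422.22751 / 1680.04923 ≈ 2.037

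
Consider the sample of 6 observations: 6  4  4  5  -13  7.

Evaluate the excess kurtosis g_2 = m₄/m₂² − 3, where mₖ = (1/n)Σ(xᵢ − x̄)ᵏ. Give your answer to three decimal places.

1.032

x̄ = 2.1667
Σ(xᵢ − x̄)² = 282.8333 ⇒ m₂ = 47.13889
Σ(xᵢ − x̄)⁴ = 53761.4861 ⇒ m₄ = 8960.24769
m₂² = 2222.07485
g_2 = m₄/m₂² − 3 = 4.03238 − 3 ≈ 1.032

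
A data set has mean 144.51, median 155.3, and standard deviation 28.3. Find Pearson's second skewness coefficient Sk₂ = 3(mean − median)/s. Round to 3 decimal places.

-1.144

Sk₂ = 3(144.51 − 155.3) / 28.3 = 3 × -10.7900 / 28.3
    = -32.3700 / 28.3 ≈ -1.144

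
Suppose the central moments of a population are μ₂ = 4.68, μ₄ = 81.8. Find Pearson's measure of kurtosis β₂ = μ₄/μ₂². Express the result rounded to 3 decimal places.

3.735

μ₂² = 4.68² = 21.90240
μ₄/μ₂² = 81.8 / 21.90240 = 3.73475
β₂ ≈ 3.735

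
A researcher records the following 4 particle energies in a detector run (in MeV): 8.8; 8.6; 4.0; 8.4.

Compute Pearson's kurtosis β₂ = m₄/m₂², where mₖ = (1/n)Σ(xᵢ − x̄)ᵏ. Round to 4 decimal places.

x̄ = 7.4500
Σ(xᵢ − x̄)² = 15.9500 ⇒ m₂ = 3.98750
Σ(xᵢ − x̄)⁴ = 147.5545 ⇒ m₄ = 36.88863
m₂² = 15.90016
β₂ = m₄/m₂² = 36.88863 / 15.90016 ≈ 2.3200

2.3200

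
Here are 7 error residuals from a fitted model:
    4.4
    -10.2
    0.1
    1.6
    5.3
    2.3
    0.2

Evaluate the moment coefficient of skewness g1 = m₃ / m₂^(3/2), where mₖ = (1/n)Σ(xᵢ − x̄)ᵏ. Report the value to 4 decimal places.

-1.4218

x̄ = (4.4 - 10.2 + 0.1 + 1.6 + 5.3 + 2.3 + 0.2) / 7 = 0.5286
deviations (xᵢ − x̄): 3.8714, -10.7286, -0.4286, 1.0714, 4.7714, 1.7714, -0.3286
Σ(xᵢ − x̄)² = 157.4343 ⇒ m₂ = 157.4343/7 = 22.49061
Σ(xᵢ − x̄)³ = -1061.5545 ⇒ m₃ = -1061.5545/7 = -151.65065
m₂^(3/2) = 22.49061^(1.5) = 106.66008
g1 = m₃ / m₂^(3/2) = -151.65065 / 106.66008 ≈ -1.4218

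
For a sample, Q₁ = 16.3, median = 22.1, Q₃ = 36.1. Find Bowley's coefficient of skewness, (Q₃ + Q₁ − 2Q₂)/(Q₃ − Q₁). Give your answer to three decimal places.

numerator: Q₃ + Q₁ − 2Q₂ = 36.1 + 16.3 − 2×22.1 = 8.2000
denominator: Q₃ − Q₁ = 36.1 − 16.3 = 19.8000
Bowley skewness = 8.2000 / 19.8000 ≈ 0.414

0.414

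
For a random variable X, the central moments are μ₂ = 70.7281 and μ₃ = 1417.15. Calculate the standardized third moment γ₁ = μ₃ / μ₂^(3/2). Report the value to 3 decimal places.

σ = √μ₂ = √70.7281 = 8.41000
σ³ = μ₂^(3/2) = 594.82332
γ₁ = μ₃/σ³ = 1417.15 / 594.82332 ≈ 2.382

2.382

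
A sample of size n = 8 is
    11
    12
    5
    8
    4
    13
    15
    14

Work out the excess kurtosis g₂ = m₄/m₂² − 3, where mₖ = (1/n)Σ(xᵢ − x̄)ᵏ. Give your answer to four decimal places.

x̄ = 10.2500
Σ(xᵢ − x̄)² = 119.5000 ⇒ m₂ = 14.93750
Σ(xᵢ − x̄)⁴ = 3084.9063 ⇒ m₄ = 385.61328
m₂² = 223.12891
g₂ = m₄/m₂² − 3 = 1.72821 − 3 ≈ -1.2718

-1.2718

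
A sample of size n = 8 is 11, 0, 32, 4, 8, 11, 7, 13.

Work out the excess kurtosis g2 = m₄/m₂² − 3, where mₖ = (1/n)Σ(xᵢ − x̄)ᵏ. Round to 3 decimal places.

x̄ = 10.7500
Σ(xᵢ − x̄)² = 639.5000 ⇒ m₂ = 79.93750
Σ(xᵢ − x̄)⁴ = 219619.9063 ⇒ m₄ = 27452.48828
m₂² = 6390.00391
g2 = m₄/m₂² − 3 = 4.29616 − 3 ≈ 1.296

1.296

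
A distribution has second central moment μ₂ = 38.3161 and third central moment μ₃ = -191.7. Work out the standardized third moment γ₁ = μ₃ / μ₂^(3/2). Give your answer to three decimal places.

-0.808

σ = √μ₂ = √38.3161 = 6.19000
σ³ = μ₂^(3/2) = 237.17666
γ₁ = μ₃/σ³ = -191.7 / 237.17666 ≈ -0.808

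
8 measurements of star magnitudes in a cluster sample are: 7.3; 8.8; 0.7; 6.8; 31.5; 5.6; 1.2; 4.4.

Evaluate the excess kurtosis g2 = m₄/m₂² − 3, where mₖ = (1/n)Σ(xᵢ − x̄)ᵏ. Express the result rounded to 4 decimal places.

2.2454

x̄ = 8.2875
Σ(xᵢ − x̄)² = 672.4087 ⇒ m₂ = 84.05109
Σ(xᵢ − x̄)⁴ = 296451.2783 ⇒ m₄ = 37056.40979
m₂² = 7064.58636
g2 = m₄/m₂² − 3 = 5.24538 − 3 ≈ 2.2454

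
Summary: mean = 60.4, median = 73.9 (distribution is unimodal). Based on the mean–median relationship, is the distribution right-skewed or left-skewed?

left-skewed

mean − median = 60.4 − 73.9 = -13.5
mean < median ⇒ the longer tail is on the left ⇒ left-skewed (negatively skewed).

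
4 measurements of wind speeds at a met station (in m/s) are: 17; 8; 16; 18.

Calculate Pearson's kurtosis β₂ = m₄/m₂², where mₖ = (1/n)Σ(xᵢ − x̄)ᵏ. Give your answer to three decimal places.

2.251

x̄ = 14.7500
Σ(xᵢ − x̄)² = 62.7500 ⇒ m₂ = 15.68750
Σ(xᵢ − x̄)⁴ = 2215.5781 ⇒ m₄ = 553.89453
m₂² = 246.09766
β₂ = m₄/m₂² = 553.89453 / 246.09766 ≈ 2.251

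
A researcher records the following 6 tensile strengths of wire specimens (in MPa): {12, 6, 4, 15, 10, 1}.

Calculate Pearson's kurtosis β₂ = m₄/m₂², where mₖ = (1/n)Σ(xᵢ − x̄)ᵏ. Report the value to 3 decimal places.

1.684

x̄ = 8.0000
Σ(xᵢ − x̄)² = 138.0000 ⇒ m₂ = 23.00000
Σ(xᵢ − x̄)⁴ = 5346.0000 ⇒ m₄ = 891.00000
m₂² = 529.00000
β₂ = m₄/m₂² = 891.00000 / 529.00000 ≈ 1.684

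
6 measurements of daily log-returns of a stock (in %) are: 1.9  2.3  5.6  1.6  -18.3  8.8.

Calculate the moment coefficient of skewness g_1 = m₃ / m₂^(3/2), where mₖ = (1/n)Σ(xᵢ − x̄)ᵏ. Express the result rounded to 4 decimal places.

-1.4357

x̄ = (1.9 + 2.3 + 5.6 + 1.6 - 18.3 + 8.8) / 6 = 0.3167
deviations (xᵢ − x̄): 1.5833, 1.9833, 5.2833, 1.2833, -18.6167, 8.4833
Σ(xᵢ − x̄)² = 454.5483 ⇒ m₂ = 454.5483/6 = 75.75806
Σ(xᵢ − x̄)³ = -5680.2884 ⇒ m₃ = -5680.2884/6 = -946.71474
m₂^(3/2) = 75.75806^(1.5) = 659.39132
g_1 = m₃ / m₂^(3/2) = -946.71474 / 659.39132 ≈ -1.4357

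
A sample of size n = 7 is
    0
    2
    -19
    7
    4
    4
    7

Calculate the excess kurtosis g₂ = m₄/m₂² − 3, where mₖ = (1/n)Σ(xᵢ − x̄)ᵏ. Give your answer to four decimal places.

1.4756

x̄ = 0.7143
Σ(xᵢ − x̄)² = 491.4286 ⇒ m₂ = 70.20408
Σ(xᵢ − x̄)⁴ = 154409.4111 ⇒ m₄ = 22058.48730
m₂² = 4928.61308
g₂ = m₄/m₂² − 3 = 4.47560 − 3 ≈ 1.4756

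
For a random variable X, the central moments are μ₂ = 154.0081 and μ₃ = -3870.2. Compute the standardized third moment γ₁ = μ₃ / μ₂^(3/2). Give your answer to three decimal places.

-2.025

σ = √μ₂ = √154.0081 = 12.41000
σ³ = μ₂^(3/2) = 1911.24052
γ₁ = μ₃/σ³ = -3870.2 / 1911.24052 ≈ -2.025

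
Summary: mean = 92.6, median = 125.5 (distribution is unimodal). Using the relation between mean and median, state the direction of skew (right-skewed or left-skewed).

left-skewed

mean − median = 92.6 − 125.5 = -32.9
mean < median ⇒ the longer tail is on the left ⇒ left-skewed (negatively skewed).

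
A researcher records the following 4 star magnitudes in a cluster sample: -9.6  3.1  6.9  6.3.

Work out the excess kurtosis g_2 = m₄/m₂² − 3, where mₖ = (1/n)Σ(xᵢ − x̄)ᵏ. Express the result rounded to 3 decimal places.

x̄ = 1.6750
Σ(xᵢ − x̄)² = 177.8475 ⇒ m₂ = 44.46188
Σ(xᵢ − x̄)⁴ = 17367.9309 ⇒ m₄ = 4341.98273
m₂² = 1976.85833
g_2 = m₄/m₂² − 3 = 2.19641 − 3 ≈ -0.804

-0.804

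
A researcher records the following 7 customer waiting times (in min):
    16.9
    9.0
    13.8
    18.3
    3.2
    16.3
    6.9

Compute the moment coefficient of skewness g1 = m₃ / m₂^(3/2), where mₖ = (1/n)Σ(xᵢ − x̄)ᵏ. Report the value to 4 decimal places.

-0.4012

x̄ = (16.9 + 9.0 + 13.8 + 18.3 + 3.2 + 16.3 + 6.9) / 7 = 12.0571
deviations (xᵢ − x̄): 4.8429, -3.0571, 1.7429, 6.2429, -8.8571, 4.2429, -5.1571
Σ(xᵢ − x̄)² = 197.8571 ⇒ m₂ = 197.8571/7 = 28.26531
Σ(xᵢ − x̄)³ = -422.0077 ⇒ m₃ = -422.0077/7 = -60.28681
m₂^(3/2) = 28.26531^(1.5) = 150.27286
g1 = m₃ / m₂^(3/2) = -60.28681 / 150.27286 ≈ -0.4012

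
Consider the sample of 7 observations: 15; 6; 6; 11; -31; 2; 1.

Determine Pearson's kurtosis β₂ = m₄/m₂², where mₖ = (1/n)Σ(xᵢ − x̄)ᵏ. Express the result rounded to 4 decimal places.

x̄ = 1.4286
Σ(xᵢ − x̄)² = 1369.7143 ⇒ m₂ = 195.67347
Σ(xᵢ − x̄)⁴ = 1149078.3324 ⇒ m₄ = 164154.04748
m₂² = 38288.10662
β₂ = m₄/m₂² = 164154.04748 / 38288.10662 ≈ 4.2873

4.2873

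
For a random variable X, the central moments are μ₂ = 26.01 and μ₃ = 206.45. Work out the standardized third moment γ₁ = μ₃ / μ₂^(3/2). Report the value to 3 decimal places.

σ = √μ₂ = √26.01 = 5.10000
σ³ = μ₂^(3/2) = 132.65100
γ₁ = μ₃/σ³ = 206.45 / 132.65100 ≈ 1.556

1.556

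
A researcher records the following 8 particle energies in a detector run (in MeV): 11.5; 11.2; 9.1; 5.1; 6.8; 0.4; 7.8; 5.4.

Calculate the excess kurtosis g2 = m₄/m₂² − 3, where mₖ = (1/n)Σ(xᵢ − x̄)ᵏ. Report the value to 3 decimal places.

x̄ = 7.1625
Σ(xᵢ − x̄)² = 92.4987 ⇒ m₂ = 11.56234
Σ(xᵢ − x̄)⁴ = 2753.0802 ⇒ m₄ = 344.13502
m₂² = 133.68779
g2 = m₄/m₂² − 3 = 2.57417 − 3 ≈ -0.426

-0.426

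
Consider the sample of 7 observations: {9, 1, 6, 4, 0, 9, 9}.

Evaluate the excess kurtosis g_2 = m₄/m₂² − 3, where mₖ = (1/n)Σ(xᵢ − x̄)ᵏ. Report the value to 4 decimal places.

-1.4820

x̄ = 5.4286
Σ(xᵢ − x̄)² = 89.7143 ⇒ m₂ = 12.81633
Σ(xᵢ − x̄)⁴ = 1745.4344 ⇒ m₄ = 249.34777
m₂² = 164.25823
g_2 = m₄/m₂² − 3 = 1.51802 − 3 ≈ -1.4820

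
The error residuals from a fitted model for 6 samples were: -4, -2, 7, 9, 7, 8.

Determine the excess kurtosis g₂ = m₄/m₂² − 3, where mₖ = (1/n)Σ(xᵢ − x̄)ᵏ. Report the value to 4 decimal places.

x̄ = 4.1667
Σ(xᵢ − x̄)² = 158.8333 ⇒ m₂ = 26.47222
Σ(xᵢ − x̄)⁴ = 6784.8194 ⇒ m₄ = 1130.80324
m₂² = 700.77855
g₂ = m₄/m₂² − 3 = 1.61364 − 3 ≈ -1.3864

-1.3864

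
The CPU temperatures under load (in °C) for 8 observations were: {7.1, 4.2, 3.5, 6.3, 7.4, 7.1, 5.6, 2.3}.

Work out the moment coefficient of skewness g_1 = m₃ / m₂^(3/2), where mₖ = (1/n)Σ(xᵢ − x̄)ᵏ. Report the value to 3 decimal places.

x̄ = (7.1 + 4.2 + 3.5 + 6.3 + 7.4 + 7.1 + 5.6 + 2.3) / 8 = 5.4375
deviations (xᵢ − x̄): 1.6625, -1.2375, -1.9375, 0.8625, 1.9625, 1.6625, 0.1625, -3.1375
Σ(xᵢ − x̄)² = 25.2788 ⇒ m₂ = 25.2788/8 = 3.15984
Σ(xᵢ − x̄)³ = -22.6593 ⇒ m₃ = -22.6593/8 = -2.83241
m₂^(3/2) = 3.15984^(1.5) = 5.61692
g_1 = m₃ / m₂^(3/2) = -2.83241 / 5.61692 ≈ -0.504

-0.504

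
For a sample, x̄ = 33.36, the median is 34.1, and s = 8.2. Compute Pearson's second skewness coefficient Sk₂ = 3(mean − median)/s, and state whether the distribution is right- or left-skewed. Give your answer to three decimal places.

Sk₂ = 3(33.36 − 34.1) / 8.2 = 3 × -0.7400 / 8.2
    = -2.2200 / 8.2 ≈ -0.271
Sk₂ < 0 ⇒ mean < median ⇒ left-skewed (negative skew).

-0.271, left-skewed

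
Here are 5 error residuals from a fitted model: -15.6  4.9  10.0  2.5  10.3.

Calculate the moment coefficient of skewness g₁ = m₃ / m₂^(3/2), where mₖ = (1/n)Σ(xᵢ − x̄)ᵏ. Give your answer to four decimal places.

x̄ = (-15.6 + 4.9 + 10.0 + 2.5 + 10.3) / 5 = 2.4200
deviations (xᵢ − x̄): -18.0200, 2.4800, 7.5800, 0.0800, 7.8800
Σ(xᵢ − x̄)² = 450.4280 ⇒ m₂ = 450.4280/5 = 90.08560
Σ(xᵢ − x̄)³ = -4911.3847 ⇒ m₃ = -4911.3847/5 = -982.27694
m₂^(3/2) = 90.08560^(1.5) = 855.03337
g₁ = m₃ / m₂^(3/2) = -982.27694 / 855.03337 ≈ -1.1488

-1.1488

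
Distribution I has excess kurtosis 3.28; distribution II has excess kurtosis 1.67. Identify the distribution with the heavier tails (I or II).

I

Higher excess kurtosis ⇒ heavier tails relative to the normal distribution.
3.28 vs 1.67: the larger is 3.28, so I has heavier tails.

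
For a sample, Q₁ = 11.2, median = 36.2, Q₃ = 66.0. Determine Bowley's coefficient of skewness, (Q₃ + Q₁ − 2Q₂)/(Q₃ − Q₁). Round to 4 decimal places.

0.0876

numerator: Q₃ + Q₁ − 2Q₂ = 66.0 + 11.2 − 2×36.2 = 4.8000
denominator: Q₃ − Q₁ = 66.0 − 11.2 = 54.8000
Bowley skewness = 4.8000 / 54.8000 ≈ 0.0876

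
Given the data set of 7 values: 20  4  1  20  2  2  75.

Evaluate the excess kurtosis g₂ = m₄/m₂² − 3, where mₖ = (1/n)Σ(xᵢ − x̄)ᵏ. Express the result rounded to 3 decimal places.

1.258

x̄ = 17.7143
Σ(xᵢ − x̄)² = 4253.4286 ⇒ m₂ = 607.63265
Σ(xᵢ − x̄)⁴ = 11004679.7376 ⇒ m₄ = 1572097.10537
m₂² = 369217.44107
g₂ = m₄/m₂² − 3 = 4.25792 − 3 ≈ 1.258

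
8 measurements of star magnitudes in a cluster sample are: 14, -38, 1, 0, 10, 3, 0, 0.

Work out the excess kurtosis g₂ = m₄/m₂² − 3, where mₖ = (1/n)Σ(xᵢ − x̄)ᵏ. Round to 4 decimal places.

x̄ = -1.2500
Σ(xᵢ − x̄)² = 1737.5000 ⇒ m₂ = 217.18750
Σ(xᵢ − x̄)⁴ = 1894481.6563 ⇒ m₄ = 236810.20703
m₂² = 47170.41016
g₂ = m₄/m₂² − 3 = 5.02031 − 3 ≈ 2.0203

2.0203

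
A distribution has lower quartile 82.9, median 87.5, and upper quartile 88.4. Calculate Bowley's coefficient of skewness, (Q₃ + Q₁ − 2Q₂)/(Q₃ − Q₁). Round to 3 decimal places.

-0.673

numerator: Q₃ + Q₁ − 2Q₂ = 88.4 + 82.9 − 2×87.5 = -3.7000
denominator: Q₃ − Q₁ = 88.4 − 82.9 = 5.5000
Bowley skewness = -3.7000 / 5.5000 ≈ -0.673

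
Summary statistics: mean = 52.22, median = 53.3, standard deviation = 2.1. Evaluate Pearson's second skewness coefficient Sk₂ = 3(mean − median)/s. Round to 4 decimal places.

Sk₂ = 3(52.22 − 53.3) / 2.1 = 3 × -1.0800 / 2.1
    = -3.2400 / 2.1 ≈ -1.5429

-1.5429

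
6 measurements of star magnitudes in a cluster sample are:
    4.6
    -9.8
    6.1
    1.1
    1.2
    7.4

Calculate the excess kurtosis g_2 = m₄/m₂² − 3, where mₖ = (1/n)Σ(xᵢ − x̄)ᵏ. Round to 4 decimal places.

0.1096

x̄ = 1.7667
Σ(xᵢ − x̄)² = 193.0933 ⇒ m₂ = 32.18222
Σ(xᵢ − x̄)⁴ = 19323.5952 ⇒ m₄ = 3220.59921
m₂² = 1035.69543
g_2 = m₄/m₂² − 3 = 3.10960 − 3 ≈ 0.1096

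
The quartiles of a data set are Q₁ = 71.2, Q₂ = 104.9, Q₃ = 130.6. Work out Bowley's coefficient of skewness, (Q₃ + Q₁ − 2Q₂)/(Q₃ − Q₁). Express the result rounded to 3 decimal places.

numerator: Q₃ + Q₁ − 2Q₂ = 130.6 + 71.2 − 2×104.9 = -8.0000
denominator: Q₃ − Q₁ = 130.6 − 71.2 = 59.4000
Bowley skewness = -8.0000 / 59.4000 ≈ -0.135

-0.135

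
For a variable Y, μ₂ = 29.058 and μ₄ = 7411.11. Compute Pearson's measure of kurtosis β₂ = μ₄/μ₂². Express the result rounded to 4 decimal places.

8.7771

μ₂² = 29.058² = 844.36736
μ₄/μ₂² = 7411.11 / 844.36736 = 8.77712
β₂ ≈ 8.7771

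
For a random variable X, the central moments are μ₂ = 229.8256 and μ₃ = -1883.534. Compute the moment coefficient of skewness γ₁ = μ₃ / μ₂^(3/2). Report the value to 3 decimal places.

-0.541

σ = √μ₂ = √229.8256 = 15.16000
σ³ = μ₂^(3/2) = 3484.15610
γ₁ = μ₃/σ³ = -1883.534 / 3484.15610 ≈ -0.541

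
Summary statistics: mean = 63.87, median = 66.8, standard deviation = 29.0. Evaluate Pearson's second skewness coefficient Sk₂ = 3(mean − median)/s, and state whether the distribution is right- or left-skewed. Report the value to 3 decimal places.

Sk₂ = 3(63.87 − 66.8) / 29.0 = 3 × -2.9300 / 29.0
    = -8.7900 / 29.0 ≈ -0.303
Sk₂ < 0 ⇒ mean < median ⇒ left-skewed (negative skew).

-0.303, left-skewed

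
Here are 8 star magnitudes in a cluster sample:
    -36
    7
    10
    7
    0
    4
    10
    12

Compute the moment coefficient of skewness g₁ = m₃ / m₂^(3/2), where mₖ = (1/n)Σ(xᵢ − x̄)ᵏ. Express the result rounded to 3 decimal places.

x̄ = (-36 + 7 + 10 + 7 + 0 + 4 + 10 + 12) / 8 = 1.7500
deviations (xᵢ − x̄): -37.7500, 5.2500, 8.2500, 5.2500, -1.7500, 2.2500, 8.2500, 10.2500
Σ(xᵢ − x̄)² = 1729.5000 ⇒ m₂ = 1729.5000/8 = 216.18750
Σ(xᵢ − x̄)³ = -51300.7500 ⇒ m₃ = -51300.7500/8 = -6412.59375
m₂^(3/2) = 216.18750^(1.5) = 3178.67312
g₁ = m₃ / m₂^(3/2) = -6412.59375 / 3178.67312 ≈ -2.017

-2.017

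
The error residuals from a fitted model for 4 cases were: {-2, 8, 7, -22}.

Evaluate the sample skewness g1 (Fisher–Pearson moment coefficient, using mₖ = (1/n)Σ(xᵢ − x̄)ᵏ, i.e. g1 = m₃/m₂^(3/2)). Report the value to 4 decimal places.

x̄ = (-2 + 8 + 7 - 22) / 4 = -2.2500
deviations (xᵢ − x̄): 0.2500, 10.2500, 9.2500, -19.7500
Σ(xᵢ − x̄)² = 580.7500 ⇒ m₂ = 580.7500/4 = 145.18750
Σ(xᵢ − x̄)³ = -5835.3750 ⇒ m₃ = -5835.3750/4 = -1458.84375
m₂^(3/2) = 145.18750^(1.5) = 1749.41901
g1 = m₃ / m₂^(3/2) = -1458.84375 / 1749.41901 ≈ -0.8339

-0.8339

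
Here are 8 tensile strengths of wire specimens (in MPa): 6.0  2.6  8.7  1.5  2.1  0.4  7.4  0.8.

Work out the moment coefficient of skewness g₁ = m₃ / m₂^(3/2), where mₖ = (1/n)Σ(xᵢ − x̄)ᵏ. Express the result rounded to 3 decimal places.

x̄ = (6.0 + 2.6 + 8.7 + 1.5 + 2.1 + 0.4 + 7.4 + 0.8) / 8 = 3.6875
deviations (xᵢ − x̄): 2.3125, -1.0875, 5.0125, -2.1875, -1.5875, -3.2875, 3.7125, -2.8875
Σ(xᵢ − x̄)² = 71.8888 ⇒ m₂ = 71.8888/8 = 8.98609
Σ(xᵢ − x̄)³ = 114.1148 ⇒ m₃ = 114.1148/8 = 14.26436
m₂^(3/2) = 8.98609^(1.5) = 26.93745
g₁ = m₃ / m₂^(3/2) = 14.26436 / 26.93745 ≈ 0.530

0.530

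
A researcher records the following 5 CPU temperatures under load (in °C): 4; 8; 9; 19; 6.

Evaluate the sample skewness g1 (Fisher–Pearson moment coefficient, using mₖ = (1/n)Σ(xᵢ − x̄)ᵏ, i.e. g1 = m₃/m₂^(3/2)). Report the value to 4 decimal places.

x̄ = (4 + 8 + 9 + 19 + 6) / 5 = 9.2000
deviations (xᵢ − x̄): -5.2000, -1.2000, -0.2000, 9.8000, -3.2000
Σ(xᵢ − x̄)² = 134.8000 ⇒ m₂ = 134.8000/5 = 26.96000
Σ(xᵢ − x̄)³ = 766.0800 ⇒ m₃ = 766.0800/5 = 153.21600
m₂^(3/2) = 26.96000^(1.5) = 139.98446
g1 = m₃ / m₂^(3/2) = 153.21600 / 139.98446 ≈ 1.0945

1.0945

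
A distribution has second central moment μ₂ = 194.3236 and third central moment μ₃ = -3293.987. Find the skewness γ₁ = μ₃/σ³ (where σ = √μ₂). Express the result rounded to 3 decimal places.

-1.216

σ = √μ₂ = √194.3236 = 13.94000
σ³ = μ₂^(3/2) = 2708.87098
γ₁ = μ₃/σ³ = -3293.987 / 2708.87098 ≈ -1.216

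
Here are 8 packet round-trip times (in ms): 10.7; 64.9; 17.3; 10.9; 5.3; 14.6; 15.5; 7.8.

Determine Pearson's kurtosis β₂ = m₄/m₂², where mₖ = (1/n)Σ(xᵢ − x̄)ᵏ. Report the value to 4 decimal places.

x̄ = 18.3750
Σ(xᵢ − x̄)² = 2585.8150 ⇒ m₂ = 323.22688
Σ(xᵢ − x̄)⁴ = 4733984.2452 ⇒ m₄ = 591748.03065
m₂² = 104475.61272
β₂ = m₄/m₂² = 591748.03065 / 104475.61272 ≈ 5.6640

5.6640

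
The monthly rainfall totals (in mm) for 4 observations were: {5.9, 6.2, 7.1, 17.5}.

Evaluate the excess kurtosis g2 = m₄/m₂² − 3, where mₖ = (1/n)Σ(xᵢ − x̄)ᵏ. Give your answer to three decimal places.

x̄ = 9.1750
Σ(xᵢ − x̄)² = 93.1875 ⇒ m₂ = 23.29688
Σ(xᵢ − x̄)⁴ = 5015.1807 ⇒ m₄ = 1253.79516
m₂² = 542.74438
g2 = m₄/m₂² − 3 = 2.31010 − 3 ≈ -0.690

-0.690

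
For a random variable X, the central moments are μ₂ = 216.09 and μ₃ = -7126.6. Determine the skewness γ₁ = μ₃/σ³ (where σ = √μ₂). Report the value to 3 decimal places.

σ = √μ₂ = √216.09 = 14.70000
σ³ = μ₂^(3/2) = 3176.52300
γ₁ = μ₃/σ³ = -7126.6 / 3176.52300 ≈ -2.244

-2.244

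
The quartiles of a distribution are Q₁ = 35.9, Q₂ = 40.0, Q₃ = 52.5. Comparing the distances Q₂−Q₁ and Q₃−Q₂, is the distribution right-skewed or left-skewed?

Q₂ − Q₁ = 4.1;  Q₃ − Q₂ = 12.5
Q₃ − Q₂ > Q₂ − Q₁ ⇒ the upper half is more spread out ⇒ right-skewed.

right-skewed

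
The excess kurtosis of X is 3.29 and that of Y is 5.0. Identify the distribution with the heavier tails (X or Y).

Higher excess kurtosis ⇒ heavier tails relative to the normal distribution.
3.29 vs 5.0: the larger is 5.0, so Y has heavier tails.

Y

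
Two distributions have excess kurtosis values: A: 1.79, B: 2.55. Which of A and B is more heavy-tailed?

B

Higher excess kurtosis ⇒ heavier tails relative to the normal distribution.
1.79 vs 2.55: the larger is 2.55, so B has heavier tails.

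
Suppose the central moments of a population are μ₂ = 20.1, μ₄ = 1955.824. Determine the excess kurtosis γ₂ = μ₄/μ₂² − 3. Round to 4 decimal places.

1.8410

μ₂² = 20.1² = 404.01000
μ₄/μ₂² = 1955.824 / 404.01000 = 4.84103
γ₂ = 4.84103 − 3 ≈ 1.8410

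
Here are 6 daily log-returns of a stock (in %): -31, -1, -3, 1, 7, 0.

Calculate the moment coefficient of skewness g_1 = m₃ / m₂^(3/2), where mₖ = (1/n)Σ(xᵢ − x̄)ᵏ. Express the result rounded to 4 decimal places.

-1.5240

x̄ = (-31 - 1 - 3 + 1 + 7 + 0) / 6 = -4.5000
deviations (xᵢ − x̄): -26.5000, 3.5000, 1.5000, 5.5000, 11.5000, 4.5000
Σ(xᵢ − x̄)² = 899.5000 ⇒ m₂ = 899.5000/6 = 149.91667
Σ(xᵢ − x̄)³ = -16785.0000 ⇒ m₃ = -16785.0000/6 = -2797.50000
m₂^(3/2) = 149.91667^(1.5) = 1835.58659
g_1 = m₃ / m₂^(3/2) = -2797.50000 / 1835.58659 ≈ -1.5240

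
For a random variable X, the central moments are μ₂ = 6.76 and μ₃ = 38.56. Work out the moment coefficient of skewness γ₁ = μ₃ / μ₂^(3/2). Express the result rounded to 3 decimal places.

2.194

σ = √μ₂ = √6.76 = 2.60000
σ³ = μ₂^(3/2) = 17.57600
γ₁ = μ₃/σ³ = 38.56 / 17.57600 ≈ 2.194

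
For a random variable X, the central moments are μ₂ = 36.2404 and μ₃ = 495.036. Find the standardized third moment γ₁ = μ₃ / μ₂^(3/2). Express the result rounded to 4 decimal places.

σ = √μ₂ = √36.2404 = 6.02000
σ³ = μ₂^(3/2) = 218.16721
γ₁ = μ₃/σ³ = 495.036 / 218.16721 ≈ 2.2691

2.2691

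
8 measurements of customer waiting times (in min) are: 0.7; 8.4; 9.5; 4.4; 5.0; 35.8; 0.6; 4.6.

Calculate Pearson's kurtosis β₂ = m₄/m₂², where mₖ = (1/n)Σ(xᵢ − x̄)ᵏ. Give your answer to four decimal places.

x̄ = 8.6250
Σ(xᵢ − x̄)² = 913.6950 ⇒ m₂ = 114.21187
Σ(xᵢ − x̄)⁴ = 554199.9904 ⇒ m₄ = 69274.99880
m₂² = 13044.35239
β₂ = m₄/m₂² = 69274.99880 / 13044.35239 ≈ 5.3107

5.3107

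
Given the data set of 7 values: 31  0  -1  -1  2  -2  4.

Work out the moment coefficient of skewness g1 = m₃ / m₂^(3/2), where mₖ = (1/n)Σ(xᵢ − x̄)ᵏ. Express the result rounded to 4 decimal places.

1.9159

x̄ = (31 + 0 - 1 - 1 + 2 - 2 + 4) / 7 = 4.7143
deviations (xᵢ − x̄): 26.2857, -4.7143, -5.7143, -5.7143, -2.7143, -6.7143, -0.7143
Σ(xᵢ − x̄)² = 831.4286 ⇒ m₂ = 831.4286/7 = 118.77551
Σ(xᵢ − x̄)³ = 17360.8163 ⇒ m₃ = 17360.8163/7 = 2480.11662
m₂^(3/2) = 118.77551^(1.5) = 1294.46513
g1 = m₃ / m₂^(3/2) = 2480.11662 / 1294.46513 ≈ 1.9159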